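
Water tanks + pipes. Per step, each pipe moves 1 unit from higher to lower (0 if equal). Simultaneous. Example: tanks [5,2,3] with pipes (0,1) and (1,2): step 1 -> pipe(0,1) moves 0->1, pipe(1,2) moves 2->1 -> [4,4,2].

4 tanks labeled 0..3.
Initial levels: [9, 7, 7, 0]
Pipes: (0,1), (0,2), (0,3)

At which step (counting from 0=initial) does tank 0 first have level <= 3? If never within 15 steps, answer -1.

Answer: -1

Derivation:
Step 1: flows [0->1,0->2,0->3] -> levels [6 8 8 1]
Step 2: flows [1->0,2->0,0->3] -> levels [7 7 7 2]
Step 3: flows [0=1,0=2,0->3] -> levels [6 7 7 3]
Step 4: flows [1->0,2->0,0->3] -> levels [7 6 6 4]
Step 5: flows [0->1,0->2,0->3] -> levels [4 7 7 5]
Step 6: flows [1->0,2->0,3->0] -> levels [7 6 6 4]
  -> period-2 cycle (repeats step 4); tank 0 never drops to <=3
Tank 0 never reaches <=3 within 15 steps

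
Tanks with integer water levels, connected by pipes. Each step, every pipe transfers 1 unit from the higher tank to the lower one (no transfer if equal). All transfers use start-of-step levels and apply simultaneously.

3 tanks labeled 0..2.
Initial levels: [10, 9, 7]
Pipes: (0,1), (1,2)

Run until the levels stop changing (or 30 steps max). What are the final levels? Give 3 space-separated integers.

Answer: 9 8 9

Derivation:
Step 1: flows [0->1,1->2] -> levels [9 9 8]
Step 2: flows [0=1,1->2] -> levels [9 8 9]
Step 3: flows [0->1,2->1] -> levels [8 10 8]
Step 4: flows [1->0,1->2] -> levels [9 8 9]
  -> period-2 cycle: step 4 state = step 2 state; never stabilizes
  -> state at step 30: (30-2) mod 2 = 0, same as step 2 -> [9 8 9]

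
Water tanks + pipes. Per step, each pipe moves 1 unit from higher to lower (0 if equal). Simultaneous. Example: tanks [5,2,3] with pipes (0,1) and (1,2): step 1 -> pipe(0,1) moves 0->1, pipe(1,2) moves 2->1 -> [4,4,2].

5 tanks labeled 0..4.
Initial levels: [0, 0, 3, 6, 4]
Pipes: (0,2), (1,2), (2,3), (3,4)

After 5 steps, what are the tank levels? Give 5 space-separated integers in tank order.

Answer: 1 1 4 3 4

Derivation:
Step 1: flows [2->0,2->1,3->2,3->4] -> levels [1 1 2 4 5]
Step 2: flows [2->0,2->1,3->2,4->3] -> levels [2 2 1 4 4]
Step 3: flows [0->2,1->2,3->2,3=4] -> levels [1 1 4 3 4]
Step 4: flows [2->0,2->1,2->3,4->3] -> levels [2 2 1 5 3]
Step 5: flows [0->2,1->2,3->2,3->4] -> levels [1 1 4 3 4]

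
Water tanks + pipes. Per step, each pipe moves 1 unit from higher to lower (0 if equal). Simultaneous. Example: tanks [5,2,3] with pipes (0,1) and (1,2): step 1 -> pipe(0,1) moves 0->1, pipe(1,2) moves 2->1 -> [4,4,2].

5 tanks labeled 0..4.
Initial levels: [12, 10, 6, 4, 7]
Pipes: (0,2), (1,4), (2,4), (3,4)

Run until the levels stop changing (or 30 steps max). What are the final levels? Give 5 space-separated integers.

Answer: 8 8 9 8 6

Derivation:
Step 1: flows [0->2,1->4,4->2,4->3] -> levels [11 9 8 5 6]
Step 2: flows [0->2,1->4,2->4,4->3] -> levels [10 8 8 6 7]
Step 3: flows [0->2,1->4,2->4,4->3] -> levels [9 7 8 7 8]
Step 4: flows [0->2,4->1,2=4,4->3] -> levels [8 8 9 8 6]
Step 5: flows [2->0,1->4,2->4,3->4] -> levels [9 7 7 7 9]
Step 6: flows [0->2,4->1,4->2,4->3] -> levels [8 8 9 8 6]
  -> period-2 cycle: step 6 state = step 4 state; never stabilizes
  -> state at step 30: (30-4) mod 2 = 0, same as step 4 -> [8 8 9 8 6]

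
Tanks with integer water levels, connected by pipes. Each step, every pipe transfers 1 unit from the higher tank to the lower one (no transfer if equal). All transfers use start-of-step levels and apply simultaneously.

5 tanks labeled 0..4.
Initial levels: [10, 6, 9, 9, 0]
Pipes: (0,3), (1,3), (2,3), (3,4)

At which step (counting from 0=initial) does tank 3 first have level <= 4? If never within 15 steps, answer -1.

Answer: 7

Derivation:
Step 1: flows [0->3,3->1,2=3,3->4] -> levels [9 7 9 8 1]
Step 2: flows [0->3,3->1,2->3,3->4] -> levels [8 8 8 8 2]
Step 3: flows [0=3,1=3,2=3,3->4] -> levels [8 8 8 7 3]
Step 4: flows [0->3,1->3,2->3,3->4] -> levels [7 7 7 9 4]
Step 5: flows [3->0,3->1,3->2,3->4] -> levels [8 8 8 5 5]
Step 6: flows [0->3,1->3,2->3,3=4] -> levels [7 7 7 8 5]
Step 7: flows [3->0,3->1,3->2,3->4] -> levels [8 8 8 4 6]
Tank 3 first reaches <=4 at step 7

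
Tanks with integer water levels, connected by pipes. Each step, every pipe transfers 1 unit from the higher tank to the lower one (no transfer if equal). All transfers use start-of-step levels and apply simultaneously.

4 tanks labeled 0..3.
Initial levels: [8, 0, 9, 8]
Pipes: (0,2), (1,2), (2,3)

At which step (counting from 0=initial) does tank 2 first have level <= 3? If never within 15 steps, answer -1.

Answer: -1

Derivation:
Step 1: flows [2->0,2->1,2->3] -> levels [9 1 6 9]
Step 2: flows [0->2,2->1,3->2] -> levels [8 2 7 8]
Step 3: flows [0->2,2->1,3->2] -> levels [7 3 8 7]
Step 4: flows [2->0,2->1,2->3] -> levels [8 4 5 8]
Step 5: flows [0->2,2->1,3->2] -> levels [7 5 6 7]
Step 6: flows [0->2,2->1,3->2] -> levels [6 6 7 6]
Step 7: flows [2->0,2->1,2->3] -> levels [7 7 4 7]
Step 8: flows [0->2,1->2,3->2] -> levels [6 6 7 6]
  -> period-2 cycle (repeats step 6); tank 2 never drops to <=3
Tank 2 never reaches <=3 within 15 steps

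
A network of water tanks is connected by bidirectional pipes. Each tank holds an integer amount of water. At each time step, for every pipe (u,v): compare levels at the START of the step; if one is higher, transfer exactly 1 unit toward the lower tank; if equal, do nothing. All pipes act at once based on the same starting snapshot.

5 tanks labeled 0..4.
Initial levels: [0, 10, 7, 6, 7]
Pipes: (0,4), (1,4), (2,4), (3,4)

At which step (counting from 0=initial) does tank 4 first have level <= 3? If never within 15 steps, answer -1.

Step 1: flows [4->0,1->4,2=4,4->3] -> levels [1 9 7 7 6]
Step 2: flows [4->0,1->4,2->4,3->4] -> levels [2 8 6 6 8]
Step 3: flows [4->0,1=4,4->2,4->3] -> levels [3 8 7 7 5]
Step 4: flows [4->0,1->4,2->4,3->4] -> levels [4 7 6 6 7]
Step 5: flows [4->0,1=4,4->2,4->3] -> levels [5 7 7 7 4]
Step 6: flows [0->4,1->4,2->4,3->4] -> levels [4 6 6 6 8]
Step 7: flows [4->0,4->1,4->2,4->3] -> levels [5 7 7 7 4]
  -> period-2 cycle (repeats step 5); tank 4 never drops to <=3
Tank 4 never reaches <=3 within 15 steps

Answer: -1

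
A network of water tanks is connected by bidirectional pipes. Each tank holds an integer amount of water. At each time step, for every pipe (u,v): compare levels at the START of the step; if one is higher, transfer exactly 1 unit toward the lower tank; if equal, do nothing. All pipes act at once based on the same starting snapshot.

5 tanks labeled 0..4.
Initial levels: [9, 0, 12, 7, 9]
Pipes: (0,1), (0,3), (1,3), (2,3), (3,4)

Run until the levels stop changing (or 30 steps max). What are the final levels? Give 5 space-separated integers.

Answer: 8 8 8 5 8

Derivation:
Step 1: flows [0->1,0->3,3->1,2->3,4->3] -> levels [7 2 11 9 8]
Step 2: flows [0->1,3->0,3->1,2->3,3->4] -> levels [7 4 10 7 9]
Step 3: flows [0->1,0=3,3->1,2->3,4->3] -> levels [6 6 9 8 8]
Step 4: flows [0=1,3->0,3->1,2->3,3=4] -> levels [7 7 8 7 8]
Step 5: flows [0=1,0=3,1=3,2->3,4->3] -> levels [7 7 7 9 7]
Step 6: flows [0=1,3->0,3->1,3->2,3->4] -> levels [8 8 8 5 8]
Step 7: flows [0=1,0->3,1->3,2->3,4->3] -> levels [7 7 7 9 7]
  -> period-2 cycle: step 7 state = step 5 state; never stabilizes
  -> state at step 30: (30-5) mod 2 = 1, same as step 6 -> [8 8 8 5 8]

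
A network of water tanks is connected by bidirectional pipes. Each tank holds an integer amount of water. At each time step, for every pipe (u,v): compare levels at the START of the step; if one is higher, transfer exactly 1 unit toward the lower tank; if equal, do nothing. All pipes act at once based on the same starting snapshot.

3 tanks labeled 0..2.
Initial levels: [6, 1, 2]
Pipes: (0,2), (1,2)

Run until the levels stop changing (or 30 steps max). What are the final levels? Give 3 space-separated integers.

Step 1: flows [0->2,2->1] -> levels [5 2 2]
Step 2: flows [0->2,1=2] -> levels [4 2 3]
Step 3: flows [0->2,2->1] -> levels [3 3 3]
Step 4: flows [0=2,1=2] -> levels [3 3 3]
  -> stable (no change)

Answer: 3 3 3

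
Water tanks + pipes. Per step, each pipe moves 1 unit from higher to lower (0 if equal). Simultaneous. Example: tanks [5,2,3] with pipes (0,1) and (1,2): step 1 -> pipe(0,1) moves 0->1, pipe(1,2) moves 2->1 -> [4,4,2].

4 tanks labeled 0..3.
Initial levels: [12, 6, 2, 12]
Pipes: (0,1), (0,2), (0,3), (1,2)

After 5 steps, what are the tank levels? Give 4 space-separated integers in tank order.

Answer: 10 7 7 8

Derivation:
Step 1: flows [0->1,0->2,0=3,1->2] -> levels [10 6 4 12]
Step 2: flows [0->1,0->2,3->0,1->2] -> levels [9 6 6 11]
Step 3: flows [0->1,0->2,3->0,1=2] -> levels [8 7 7 10]
Step 4: flows [0->1,0->2,3->0,1=2] -> levels [7 8 8 9]
Step 5: flows [1->0,2->0,3->0,1=2] -> levels [10 7 7 8]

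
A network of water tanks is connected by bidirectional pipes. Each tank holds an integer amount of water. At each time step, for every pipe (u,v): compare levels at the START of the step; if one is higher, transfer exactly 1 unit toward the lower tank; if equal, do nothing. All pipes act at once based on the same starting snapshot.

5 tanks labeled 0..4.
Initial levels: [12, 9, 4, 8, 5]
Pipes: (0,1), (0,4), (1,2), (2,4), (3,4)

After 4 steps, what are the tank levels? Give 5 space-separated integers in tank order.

Step 1: flows [0->1,0->4,1->2,4->2,3->4] -> levels [10 9 6 7 6]
Step 2: flows [0->1,0->4,1->2,2=4,3->4] -> levels [8 9 7 6 8]
Step 3: flows [1->0,0=4,1->2,4->2,4->3] -> levels [9 7 9 7 6]
Step 4: flows [0->1,0->4,2->1,2->4,3->4] -> levels [7 9 7 6 9]

Answer: 7 9 7 6 9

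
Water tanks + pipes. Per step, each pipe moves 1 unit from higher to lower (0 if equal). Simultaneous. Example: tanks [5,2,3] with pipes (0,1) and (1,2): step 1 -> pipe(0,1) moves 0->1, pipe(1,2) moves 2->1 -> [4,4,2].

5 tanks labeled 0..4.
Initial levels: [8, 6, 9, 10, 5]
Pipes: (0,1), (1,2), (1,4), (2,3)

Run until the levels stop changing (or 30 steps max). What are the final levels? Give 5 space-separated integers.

Answer: 8 6 9 7 8

Derivation:
Step 1: flows [0->1,2->1,1->4,3->2] -> levels [7 7 9 9 6]
Step 2: flows [0=1,2->1,1->4,2=3] -> levels [7 7 8 9 7]
Step 3: flows [0=1,2->1,1=4,3->2] -> levels [7 8 8 8 7]
Step 4: flows [1->0,1=2,1->4,2=3] -> levels [8 6 8 8 8]
Step 5: flows [0->1,2->1,4->1,2=3] -> levels [7 9 7 8 7]
Step 6: flows [1->0,1->2,1->4,3->2] -> levels [8 6 9 7 8]
Step 7: flows [0->1,2->1,4->1,2->3] -> levels [7 9 7 8 7]
  -> period-2 cycle: step 7 state = step 5 state; never stabilizes
  -> state at step 30: (30-5) mod 2 = 1, same as step 6 -> [8 6 9 7 8]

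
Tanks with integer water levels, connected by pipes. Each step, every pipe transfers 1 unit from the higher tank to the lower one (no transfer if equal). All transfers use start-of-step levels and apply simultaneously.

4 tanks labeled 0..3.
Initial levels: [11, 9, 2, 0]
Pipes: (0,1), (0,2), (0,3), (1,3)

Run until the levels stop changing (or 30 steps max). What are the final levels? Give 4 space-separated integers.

Step 1: flows [0->1,0->2,0->3,1->3] -> levels [8 9 3 2]
Step 2: flows [1->0,0->2,0->3,1->3] -> levels [7 7 4 4]
Step 3: flows [0=1,0->2,0->3,1->3] -> levels [5 6 5 6]
Step 4: flows [1->0,0=2,3->0,1=3] -> levels [7 5 5 5]
Step 5: flows [0->1,0->2,0->3,1=3] -> levels [4 6 6 6]
Step 6: flows [1->0,2->0,3->0,1=3] -> levels [7 5 5 5]
  -> period-2 cycle: step 6 state = step 4 state; never stabilizes
  -> state at step 30: (30-4) mod 2 = 0, same as step 4 -> [7 5 5 5]

Answer: 7 5 5 5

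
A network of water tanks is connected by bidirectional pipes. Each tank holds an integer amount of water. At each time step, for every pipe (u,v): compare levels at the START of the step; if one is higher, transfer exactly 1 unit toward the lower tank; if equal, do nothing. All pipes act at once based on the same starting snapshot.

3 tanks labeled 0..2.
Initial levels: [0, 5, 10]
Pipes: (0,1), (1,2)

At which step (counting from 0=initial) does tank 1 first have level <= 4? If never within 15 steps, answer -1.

Step 1: flows [1->0,2->1] -> levels [1 5 9]
Step 2: flows [1->0,2->1] -> levels [2 5 8]
Step 3: flows [1->0,2->1] -> levels [3 5 7]
Step 4: flows [1->0,2->1] -> levels [4 5 6]
Step 5: flows [1->0,2->1] -> levels [5 5 5]
Step 6: flows [0=1,1=2] -> levels [5 5 5]
  -> stable; tank 1 stays at 5 > 4
Tank 1 never reaches <=4 within 15 steps

Answer: -1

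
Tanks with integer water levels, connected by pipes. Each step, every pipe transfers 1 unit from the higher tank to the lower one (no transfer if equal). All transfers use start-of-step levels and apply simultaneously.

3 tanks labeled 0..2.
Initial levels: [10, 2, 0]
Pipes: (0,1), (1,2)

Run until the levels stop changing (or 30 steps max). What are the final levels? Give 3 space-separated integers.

Answer: 4 4 4

Derivation:
Step 1: flows [0->1,1->2] -> levels [9 2 1]
Step 2: flows [0->1,1->2] -> levels [8 2 2]
Step 3: flows [0->1,1=2] -> levels [7 3 2]
Step 4: flows [0->1,1->2] -> levels [6 3 3]
Step 5: flows [0->1,1=2] -> levels [5 4 3]
Step 6: flows [0->1,1->2] -> levels [4 4 4]
Step 7: flows [0=1,1=2] -> levels [4 4 4]
  -> stable (no change)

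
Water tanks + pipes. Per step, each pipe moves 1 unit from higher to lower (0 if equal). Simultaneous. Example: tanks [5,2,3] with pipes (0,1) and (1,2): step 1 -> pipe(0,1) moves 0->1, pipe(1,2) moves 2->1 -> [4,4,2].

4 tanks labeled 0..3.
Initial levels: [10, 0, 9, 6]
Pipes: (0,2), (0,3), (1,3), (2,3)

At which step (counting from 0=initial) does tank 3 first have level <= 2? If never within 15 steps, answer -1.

Step 1: flows [0->2,0->3,3->1,2->3] -> levels [8 1 9 7]
Step 2: flows [2->0,0->3,3->1,2->3] -> levels [8 2 7 8]
Step 3: flows [0->2,0=3,3->1,3->2] -> levels [7 3 9 6]
Step 4: flows [2->0,0->3,3->1,2->3] -> levels [7 4 7 7]
Step 5: flows [0=2,0=3,3->1,2=3] -> levels [7 5 7 6]
Step 6: flows [0=2,0->3,3->1,2->3] -> levels [6 6 6 7]
Step 7: flows [0=2,3->0,3->1,3->2] -> levels [7 7 7 4]
Step 8: flows [0=2,0->3,1->3,2->3] -> levels [6 6 6 7]
  -> period-2 cycle (repeats step 6); tank 3 never drops to <=2
Tank 3 never reaches <=2 within 15 steps

Answer: -1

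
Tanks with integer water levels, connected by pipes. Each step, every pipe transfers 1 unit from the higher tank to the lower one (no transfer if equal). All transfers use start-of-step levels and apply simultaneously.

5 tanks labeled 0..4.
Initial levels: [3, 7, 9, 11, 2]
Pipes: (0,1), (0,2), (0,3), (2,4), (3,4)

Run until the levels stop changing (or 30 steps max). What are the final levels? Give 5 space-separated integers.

Step 1: flows [1->0,2->0,3->0,2->4,3->4] -> levels [6 6 7 9 4]
Step 2: flows [0=1,2->0,3->0,2->4,3->4] -> levels [8 6 5 7 6]
Step 3: flows [0->1,0->2,0->3,4->2,3->4] -> levels [5 7 7 7 6]
Step 4: flows [1->0,2->0,3->0,2->4,3->4] -> levels [8 6 5 5 8]
Step 5: flows [0->1,0->2,0->3,4->2,4->3] -> levels [5 7 7 7 6]
  -> period-2 cycle: step 5 state = step 3 state; never stabilizes
  -> state at step 30: (30-3) mod 2 = 1, same as step 4 -> [8 6 5 5 8]

Answer: 8 6 5 5 8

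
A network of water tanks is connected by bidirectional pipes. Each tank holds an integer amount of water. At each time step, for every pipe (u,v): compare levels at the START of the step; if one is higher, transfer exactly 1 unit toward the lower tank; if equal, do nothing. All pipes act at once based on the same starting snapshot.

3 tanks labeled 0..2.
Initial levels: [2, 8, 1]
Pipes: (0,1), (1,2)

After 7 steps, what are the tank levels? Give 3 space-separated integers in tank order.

Step 1: flows [1->0,1->2] -> levels [3 6 2]
Step 2: flows [1->0,1->2] -> levels [4 4 3]
Step 3: flows [0=1,1->2] -> levels [4 3 4]
Step 4: flows [0->1,2->1] -> levels [3 5 3]
Step 5: flows [1->0,1->2] -> levels [4 3 4]
  -> period-2 cycle: step 5 state = step 3 state
  -> state at step 7: (7-3) mod 2 = 0, same as step 3 -> [4 3 4]

Answer: 4 3 4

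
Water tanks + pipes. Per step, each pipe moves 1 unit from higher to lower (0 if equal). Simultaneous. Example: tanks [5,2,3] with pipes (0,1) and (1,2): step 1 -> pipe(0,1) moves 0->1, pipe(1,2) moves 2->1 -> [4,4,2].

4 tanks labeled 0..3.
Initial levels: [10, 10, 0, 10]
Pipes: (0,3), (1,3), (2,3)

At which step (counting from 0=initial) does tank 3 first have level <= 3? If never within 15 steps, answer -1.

Answer: -1

Derivation:
Step 1: flows [0=3,1=3,3->2] -> levels [10 10 1 9]
Step 2: flows [0->3,1->3,3->2] -> levels [9 9 2 10]
Step 3: flows [3->0,3->1,3->2] -> levels [10 10 3 7]
Step 4: flows [0->3,1->3,3->2] -> levels [9 9 4 8]
Step 5: flows [0->3,1->3,3->2] -> levels [8 8 5 9]
Step 6: flows [3->0,3->1,3->2] -> levels [9 9 6 6]
Step 7: flows [0->3,1->3,2=3] -> levels [8 8 6 8]
Step 8: flows [0=3,1=3,3->2] -> levels [8 8 7 7]
Step 9: flows [0->3,1->3,2=3] -> levels [7 7 7 9]
Step 10: flows [3->0,3->1,3->2] -> levels [8 8 8 6]
Step 11: flows [0->3,1->3,2->3] -> levels [7 7 7 9]
  -> period-2 cycle (repeats step 9); tank 3 never drops to <=3
Tank 3 never reaches <=3 within 15 steps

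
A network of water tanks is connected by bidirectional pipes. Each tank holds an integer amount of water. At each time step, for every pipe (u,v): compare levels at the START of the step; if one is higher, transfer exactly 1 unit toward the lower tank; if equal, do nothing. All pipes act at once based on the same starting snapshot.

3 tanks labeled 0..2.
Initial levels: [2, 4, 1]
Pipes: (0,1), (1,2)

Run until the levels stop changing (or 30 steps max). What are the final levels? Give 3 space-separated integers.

Answer: 2 3 2

Derivation:
Step 1: flows [1->0,1->2] -> levels [3 2 2]
Step 2: flows [0->1,1=2] -> levels [2 3 2]
Step 3: flows [1->0,1->2] -> levels [3 1 3]
Step 4: flows [0->1,2->1] -> levels [2 3 2]
  -> period-2 cycle: step 4 state = step 2 state; never stabilizes
  -> state at step 30: (30-2) mod 2 = 0, same as step 2 -> [2 3 2]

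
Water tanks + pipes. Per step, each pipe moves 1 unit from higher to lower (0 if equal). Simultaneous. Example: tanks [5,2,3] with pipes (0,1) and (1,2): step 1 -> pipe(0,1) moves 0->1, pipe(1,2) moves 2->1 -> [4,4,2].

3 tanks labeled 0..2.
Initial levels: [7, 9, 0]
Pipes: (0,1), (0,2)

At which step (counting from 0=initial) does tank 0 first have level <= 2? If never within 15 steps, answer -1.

Step 1: flows [1->0,0->2] -> levels [7 8 1]
Step 2: flows [1->0,0->2] -> levels [7 7 2]
Step 3: flows [0=1,0->2] -> levels [6 7 3]
Step 4: flows [1->0,0->2] -> levels [6 6 4]
Step 5: flows [0=1,0->2] -> levels [5 6 5]
Step 6: flows [1->0,0=2] -> levels [6 5 5]
Step 7: flows [0->1,0->2] -> levels [4 6 6]
Step 8: flows [1->0,2->0] -> levels [6 5 5]
  -> period-2 cycle (repeats step 6); tank 0 never drops to <=2
Tank 0 never reaches <=2 within 15 steps

Answer: -1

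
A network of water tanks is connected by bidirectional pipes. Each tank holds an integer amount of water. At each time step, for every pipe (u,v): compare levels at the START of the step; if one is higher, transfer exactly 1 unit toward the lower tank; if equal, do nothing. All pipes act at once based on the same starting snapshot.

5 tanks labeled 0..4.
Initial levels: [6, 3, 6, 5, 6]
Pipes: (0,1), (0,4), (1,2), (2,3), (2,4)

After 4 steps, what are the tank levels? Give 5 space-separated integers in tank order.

Step 1: flows [0->1,0=4,2->1,2->3,2=4] -> levels [5 5 4 6 6]
Step 2: flows [0=1,4->0,1->2,3->2,4->2] -> levels [6 4 7 5 4]
Step 3: flows [0->1,0->4,2->1,2->3,2->4] -> levels [4 6 4 6 6]
Step 4: flows [1->0,4->0,1->2,3->2,4->2] -> levels [6 4 7 5 4]

Answer: 6 4 7 5 4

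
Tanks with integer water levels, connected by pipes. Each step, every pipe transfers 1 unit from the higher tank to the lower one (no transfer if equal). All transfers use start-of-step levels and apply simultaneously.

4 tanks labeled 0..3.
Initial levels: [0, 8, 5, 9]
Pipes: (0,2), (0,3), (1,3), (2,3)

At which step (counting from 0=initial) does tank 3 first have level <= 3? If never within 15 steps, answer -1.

Step 1: flows [2->0,3->0,3->1,3->2] -> levels [2 9 5 6]
Step 2: flows [2->0,3->0,1->3,3->2] -> levels [4 8 5 5]
Step 3: flows [2->0,3->0,1->3,2=3] -> levels [6 7 4 5]
Step 4: flows [0->2,0->3,1->3,3->2] -> levels [4 6 6 6]
Step 5: flows [2->0,3->0,1=3,2=3] -> levels [6 6 5 5]
Step 6: flows [0->2,0->3,1->3,2=3] -> levels [4 5 6 7]
Step 7: flows [2->0,3->0,3->1,3->2] -> levels [6 6 6 4]
Step 8: flows [0=2,0->3,1->3,2->3] -> levels [5 5 5 7]
Step 9: flows [0=2,3->0,3->1,3->2] -> levels [6 6 6 4]
  -> period-2 cycle (repeats step 7); tank 3 never drops to <=3
Tank 3 never reaches <=3 within 15 steps

Answer: -1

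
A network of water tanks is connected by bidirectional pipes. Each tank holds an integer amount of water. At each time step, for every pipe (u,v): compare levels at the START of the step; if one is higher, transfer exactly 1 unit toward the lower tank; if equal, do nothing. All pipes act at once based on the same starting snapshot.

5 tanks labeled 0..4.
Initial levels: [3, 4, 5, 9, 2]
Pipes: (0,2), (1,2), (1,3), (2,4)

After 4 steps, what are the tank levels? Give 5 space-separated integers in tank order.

Step 1: flows [2->0,2->1,3->1,2->4] -> levels [4 6 2 8 3]
Step 2: flows [0->2,1->2,3->1,4->2] -> levels [3 6 5 7 2]
Step 3: flows [2->0,1->2,3->1,2->4] -> levels [4 6 4 6 3]
Step 4: flows [0=2,1->2,1=3,2->4] -> levels [4 5 4 6 4]

Answer: 4 5 4 6 4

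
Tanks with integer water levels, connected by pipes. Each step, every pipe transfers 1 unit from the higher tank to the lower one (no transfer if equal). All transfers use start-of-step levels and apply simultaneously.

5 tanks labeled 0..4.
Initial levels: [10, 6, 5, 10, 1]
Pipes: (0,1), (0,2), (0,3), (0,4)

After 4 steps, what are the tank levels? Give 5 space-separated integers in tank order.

Answer: 5 7 7 8 5

Derivation:
Step 1: flows [0->1,0->2,0=3,0->4] -> levels [7 7 6 10 2]
Step 2: flows [0=1,0->2,3->0,0->4] -> levels [6 7 7 9 3]
Step 3: flows [1->0,2->0,3->0,0->4] -> levels [8 6 6 8 4]
Step 4: flows [0->1,0->2,0=3,0->4] -> levels [5 7 7 8 5]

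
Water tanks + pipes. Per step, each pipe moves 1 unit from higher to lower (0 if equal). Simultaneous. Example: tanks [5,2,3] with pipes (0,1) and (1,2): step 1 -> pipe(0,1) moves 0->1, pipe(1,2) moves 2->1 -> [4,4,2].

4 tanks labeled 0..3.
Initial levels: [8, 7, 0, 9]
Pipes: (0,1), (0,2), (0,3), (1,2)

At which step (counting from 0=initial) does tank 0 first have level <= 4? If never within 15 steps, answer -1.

Answer: -1

Derivation:
Step 1: flows [0->1,0->2,3->0,1->2] -> levels [7 7 2 8]
Step 2: flows [0=1,0->2,3->0,1->2] -> levels [7 6 4 7]
Step 3: flows [0->1,0->2,0=3,1->2] -> levels [5 6 6 7]
Step 4: flows [1->0,2->0,3->0,1=2] -> levels [8 5 5 6]
Step 5: flows [0->1,0->2,0->3,1=2] -> levels [5 6 6 7]
  -> period-2 cycle (repeats step 3); tank 0 never drops to <=4
Tank 0 never reaches <=4 within 15 steps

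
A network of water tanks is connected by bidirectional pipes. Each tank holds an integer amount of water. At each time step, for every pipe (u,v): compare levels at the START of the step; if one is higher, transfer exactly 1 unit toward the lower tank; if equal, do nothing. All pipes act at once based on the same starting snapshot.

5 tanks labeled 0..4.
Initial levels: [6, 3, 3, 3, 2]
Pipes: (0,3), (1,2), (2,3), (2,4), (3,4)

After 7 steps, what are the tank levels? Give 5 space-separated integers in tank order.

Answer: 3 3 2 5 4

Derivation:
Step 1: flows [0->3,1=2,2=3,2->4,3->4] -> levels [5 3 2 3 4]
Step 2: flows [0->3,1->2,3->2,4->2,4->3] -> levels [4 2 5 4 2]
Step 3: flows [0=3,2->1,2->3,2->4,3->4] -> levels [4 3 2 4 4]
Step 4: flows [0=3,1->2,3->2,4->2,3=4] -> levels [4 2 5 3 3]
Step 5: flows [0->3,2->1,2->3,2->4,3=4] -> levels [3 3 2 5 4]
Step 6: flows [3->0,1->2,3->2,4->2,3->4] -> levels [4 2 5 2 4]
Step 7: flows [0->3,2->1,2->3,2->4,4->3] -> levels [3 3 2 5 4]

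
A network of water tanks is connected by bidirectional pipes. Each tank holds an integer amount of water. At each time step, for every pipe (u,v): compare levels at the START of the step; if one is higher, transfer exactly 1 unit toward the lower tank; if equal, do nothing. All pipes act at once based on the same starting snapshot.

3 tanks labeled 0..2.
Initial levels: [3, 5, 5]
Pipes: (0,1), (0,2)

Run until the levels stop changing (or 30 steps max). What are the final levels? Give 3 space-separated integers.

Answer: 3 5 5

Derivation:
Step 1: flows [1->0,2->0] -> levels [5 4 4]
Step 2: flows [0->1,0->2] -> levels [3 5 5]
  -> period-2 cycle: step 2 state = step 0 state; never stabilizes
  -> state at step 30: (30-0) mod 2 = 0, same as step 0 -> [3 5 5]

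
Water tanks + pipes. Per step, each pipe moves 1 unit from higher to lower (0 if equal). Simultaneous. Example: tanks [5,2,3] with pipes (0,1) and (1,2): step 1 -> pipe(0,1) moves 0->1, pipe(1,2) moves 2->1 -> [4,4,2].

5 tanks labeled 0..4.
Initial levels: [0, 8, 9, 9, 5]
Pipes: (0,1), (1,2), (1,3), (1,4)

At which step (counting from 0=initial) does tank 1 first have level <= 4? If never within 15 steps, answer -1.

Answer: 4

Derivation:
Step 1: flows [1->0,2->1,3->1,1->4] -> levels [1 8 8 8 6]
Step 2: flows [1->0,1=2,1=3,1->4] -> levels [2 6 8 8 7]
Step 3: flows [1->0,2->1,3->1,4->1] -> levels [3 8 7 7 6]
Step 4: flows [1->0,1->2,1->3,1->4] -> levels [4 4 8 8 7]
Tank 1 first reaches <=4 at step 4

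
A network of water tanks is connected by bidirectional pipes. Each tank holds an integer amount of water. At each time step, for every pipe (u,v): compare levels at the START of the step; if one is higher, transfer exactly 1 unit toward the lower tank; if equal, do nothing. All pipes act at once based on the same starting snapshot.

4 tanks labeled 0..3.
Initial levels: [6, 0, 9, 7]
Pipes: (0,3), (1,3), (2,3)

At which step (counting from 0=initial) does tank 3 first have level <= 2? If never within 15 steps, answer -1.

Step 1: flows [3->0,3->1,2->3] -> levels [7 1 8 6]
Step 2: flows [0->3,3->1,2->3] -> levels [6 2 7 7]
Step 3: flows [3->0,3->1,2=3] -> levels [7 3 7 5]
Step 4: flows [0->3,3->1,2->3] -> levels [6 4 6 6]
Step 5: flows [0=3,3->1,2=3] -> levels [6 5 6 5]
Step 6: flows [0->3,1=3,2->3] -> levels [5 5 5 7]
Step 7: flows [3->0,3->1,3->2] -> levels [6 6 6 4]
Step 8: flows [0->3,1->3,2->3] -> levels [5 5 5 7]
  -> period-2 cycle (repeats step 6); tank 3 never drops to <=2
Tank 3 never reaches <=2 within 15 steps

Answer: -1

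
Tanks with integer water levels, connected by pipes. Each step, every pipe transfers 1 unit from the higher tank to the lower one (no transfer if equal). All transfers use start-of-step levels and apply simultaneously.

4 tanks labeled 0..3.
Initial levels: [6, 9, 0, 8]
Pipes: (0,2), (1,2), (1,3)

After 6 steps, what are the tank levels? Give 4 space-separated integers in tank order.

Step 1: flows [0->2,1->2,1->3] -> levels [5 7 2 9]
Step 2: flows [0->2,1->2,3->1] -> levels [4 7 4 8]
Step 3: flows [0=2,1->2,3->1] -> levels [4 7 5 7]
Step 4: flows [2->0,1->2,1=3] -> levels [5 6 5 7]
Step 5: flows [0=2,1->2,3->1] -> levels [5 6 6 6]
Step 6: flows [2->0,1=2,1=3] -> levels [6 6 5 6]

Answer: 6 6 5 6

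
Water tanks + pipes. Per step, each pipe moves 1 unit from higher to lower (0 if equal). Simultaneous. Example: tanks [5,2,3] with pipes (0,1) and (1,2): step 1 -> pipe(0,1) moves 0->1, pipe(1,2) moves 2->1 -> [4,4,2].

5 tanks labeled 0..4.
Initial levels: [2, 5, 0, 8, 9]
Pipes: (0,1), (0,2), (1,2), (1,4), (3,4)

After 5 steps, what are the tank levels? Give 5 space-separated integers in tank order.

Answer: 3 6 3 6 6

Derivation:
Step 1: flows [1->0,0->2,1->2,4->1,4->3] -> levels [2 4 2 9 7]
Step 2: flows [1->0,0=2,1->2,4->1,3->4] -> levels [3 3 3 8 7]
Step 3: flows [0=1,0=2,1=2,4->1,3->4] -> levels [3 4 3 7 7]
Step 4: flows [1->0,0=2,1->2,4->1,3=4] -> levels [4 3 4 7 6]
Step 5: flows [0->1,0=2,2->1,4->1,3->4] -> levels [3 6 3 6 6]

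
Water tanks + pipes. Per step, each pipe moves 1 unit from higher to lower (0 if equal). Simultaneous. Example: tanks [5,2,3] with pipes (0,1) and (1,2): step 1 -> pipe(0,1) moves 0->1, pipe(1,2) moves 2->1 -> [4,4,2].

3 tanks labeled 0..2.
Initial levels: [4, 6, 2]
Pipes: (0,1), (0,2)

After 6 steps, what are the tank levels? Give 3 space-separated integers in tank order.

Answer: 4 4 4

Derivation:
Step 1: flows [1->0,0->2] -> levels [4 5 3]
Step 2: flows [1->0,0->2] -> levels [4 4 4]
Step 3: flows [0=1,0=2] -> levels [4 4 4]
  -> stable; steps 4..6 unchanged -> [4 4 4]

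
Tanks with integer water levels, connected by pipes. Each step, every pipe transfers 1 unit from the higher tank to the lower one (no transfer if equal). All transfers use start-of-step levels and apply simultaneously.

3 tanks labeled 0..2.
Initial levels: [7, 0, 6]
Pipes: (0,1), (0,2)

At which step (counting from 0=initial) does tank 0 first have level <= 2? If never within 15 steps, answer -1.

Step 1: flows [0->1,0->2] -> levels [5 1 7]
Step 2: flows [0->1,2->0] -> levels [5 2 6]
Step 3: flows [0->1,2->0] -> levels [5 3 5]
Step 4: flows [0->1,0=2] -> levels [4 4 5]
Step 5: flows [0=1,2->0] -> levels [5 4 4]
Step 6: flows [0->1,0->2] -> levels [3 5 5]
Step 7: flows [1->0,2->0] -> levels [5 4 4]
  -> period-2 cycle (repeats step 5); tank 0 never drops to <=2
Tank 0 never reaches <=2 within 15 steps

Answer: -1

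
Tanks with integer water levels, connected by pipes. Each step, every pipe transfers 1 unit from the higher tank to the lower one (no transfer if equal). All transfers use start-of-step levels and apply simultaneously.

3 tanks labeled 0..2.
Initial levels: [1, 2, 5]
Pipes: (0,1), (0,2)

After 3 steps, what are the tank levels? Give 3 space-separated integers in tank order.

Answer: 2 3 3

Derivation:
Step 1: flows [1->0,2->0] -> levels [3 1 4]
Step 2: flows [0->1,2->0] -> levels [3 2 3]
Step 3: flows [0->1,0=2] -> levels [2 3 3]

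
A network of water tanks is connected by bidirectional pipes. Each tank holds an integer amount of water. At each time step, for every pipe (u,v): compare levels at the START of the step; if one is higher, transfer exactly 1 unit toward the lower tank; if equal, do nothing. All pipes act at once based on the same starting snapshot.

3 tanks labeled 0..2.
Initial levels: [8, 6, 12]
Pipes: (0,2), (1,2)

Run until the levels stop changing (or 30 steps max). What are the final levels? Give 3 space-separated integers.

Step 1: flows [2->0,2->1] -> levels [9 7 10]
Step 2: flows [2->0,2->1] -> levels [10 8 8]
Step 3: flows [0->2,1=2] -> levels [9 8 9]
Step 4: flows [0=2,2->1] -> levels [9 9 8]
Step 5: flows [0->2,1->2] -> levels [8 8 10]
Step 6: flows [2->0,2->1] -> levels [9 9 8]
  -> period-2 cycle: step 6 state = step 4 state; never stabilizes
  -> state at step 30: (30-4) mod 2 = 0, same as step 4 -> [9 9 8]

Answer: 9 9 8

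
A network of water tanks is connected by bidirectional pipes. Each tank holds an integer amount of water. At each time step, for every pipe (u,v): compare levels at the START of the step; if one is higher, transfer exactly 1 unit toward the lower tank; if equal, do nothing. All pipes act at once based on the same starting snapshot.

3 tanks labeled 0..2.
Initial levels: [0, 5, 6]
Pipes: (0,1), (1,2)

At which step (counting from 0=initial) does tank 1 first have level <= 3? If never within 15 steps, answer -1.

Step 1: flows [1->0,2->1] -> levels [1 5 5]
Step 2: flows [1->0,1=2] -> levels [2 4 5]
Step 3: flows [1->0,2->1] -> levels [3 4 4]
Step 4: flows [1->0,1=2] -> levels [4 3 4]
Tank 1 first reaches <=3 at step 4

Answer: 4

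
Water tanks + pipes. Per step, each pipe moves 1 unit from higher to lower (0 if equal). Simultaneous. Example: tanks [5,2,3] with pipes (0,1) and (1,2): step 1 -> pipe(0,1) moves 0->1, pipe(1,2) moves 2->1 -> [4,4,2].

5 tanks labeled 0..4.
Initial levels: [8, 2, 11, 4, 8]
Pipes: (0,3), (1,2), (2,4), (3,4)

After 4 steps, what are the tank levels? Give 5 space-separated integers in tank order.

Answer: 7 6 6 7 7

Derivation:
Step 1: flows [0->3,2->1,2->4,4->3] -> levels [7 3 9 6 8]
Step 2: flows [0->3,2->1,2->4,4->3] -> levels [6 4 7 8 8]
Step 3: flows [3->0,2->1,4->2,3=4] -> levels [7 5 7 7 7]
Step 4: flows [0=3,2->1,2=4,3=4] -> levels [7 6 6 7 7]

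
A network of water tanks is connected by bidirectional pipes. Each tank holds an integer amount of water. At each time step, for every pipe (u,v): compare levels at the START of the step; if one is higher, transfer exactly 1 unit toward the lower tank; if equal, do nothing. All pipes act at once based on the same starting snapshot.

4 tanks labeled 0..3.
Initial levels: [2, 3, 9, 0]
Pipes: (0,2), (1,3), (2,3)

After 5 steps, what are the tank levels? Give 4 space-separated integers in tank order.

Answer: 4 3 3 4

Derivation:
Step 1: flows [2->0,1->3,2->3] -> levels [3 2 7 2]
Step 2: flows [2->0,1=3,2->3] -> levels [4 2 5 3]
Step 3: flows [2->0,3->1,2->3] -> levels [5 3 3 3]
Step 4: flows [0->2,1=3,2=3] -> levels [4 3 4 3]
Step 5: flows [0=2,1=3,2->3] -> levels [4 3 3 4]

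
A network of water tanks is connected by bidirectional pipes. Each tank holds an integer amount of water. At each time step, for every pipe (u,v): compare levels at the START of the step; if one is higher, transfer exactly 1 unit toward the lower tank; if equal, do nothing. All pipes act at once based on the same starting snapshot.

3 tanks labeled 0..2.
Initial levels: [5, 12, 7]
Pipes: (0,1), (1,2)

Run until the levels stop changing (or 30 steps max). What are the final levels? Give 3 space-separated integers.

Step 1: flows [1->0,1->2] -> levels [6 10 8]
Step 2: flows [1->0,1->2] -> levels [7 8 9]
Step 3: flows [1->0,2->1] -> levels [8 8 8]
Step 4: flows [0=1,1=2] -> levels [8 8 8]
  -> stable (no change)

Answer: 8 8 8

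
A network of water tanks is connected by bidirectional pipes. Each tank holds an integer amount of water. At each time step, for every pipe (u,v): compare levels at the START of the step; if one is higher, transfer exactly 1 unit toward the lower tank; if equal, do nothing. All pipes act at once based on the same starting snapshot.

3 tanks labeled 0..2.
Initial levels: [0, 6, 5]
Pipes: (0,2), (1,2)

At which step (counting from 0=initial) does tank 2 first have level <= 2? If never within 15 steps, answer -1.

Step 1: flows [2->0,1->2] -> levels [1 5 5]
Step 2: flows [2->0,1=2] -> levels [2 5 4]
Step 3: flows [2->0,1->2] -> levels [3 4 4]
Step 4: flows [2->0,1=2] -> levels [4 4 3]
Step 5: flows [0->2,1->2] -> levels [3 3 5]
Step 6: flows [2->0,2->1] -> levels [4 4 3]
  -> period-2 cycle (repeats step 4); tank 2 never drops to <=2
Tank 2 never reaches <=2 within 15 steps

Answer: -1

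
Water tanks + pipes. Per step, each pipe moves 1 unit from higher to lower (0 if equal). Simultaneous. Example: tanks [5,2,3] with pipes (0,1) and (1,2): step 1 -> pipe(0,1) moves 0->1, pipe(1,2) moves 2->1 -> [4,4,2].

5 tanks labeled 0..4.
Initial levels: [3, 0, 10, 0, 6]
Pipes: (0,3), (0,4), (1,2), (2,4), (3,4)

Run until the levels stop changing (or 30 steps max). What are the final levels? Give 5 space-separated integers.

Step 1: flows [0->3,4->0,2->1,2->4,4->3] -> levels [3 1 8 2 5]
Step 2: flows [0->3,4->0,2->1,2->4,4->3] -> levels [3 2 6 4 4]
Step 3: flows [3->0,4->0,2->1,2->4,3=4] -> levels [5 3 4 3 4]
Step 4: flows [0->3,0->4,2->1,2=4,4->3] -> levels [3 4 3 5 4]
Step 5: flows [3->0,4->0,1->2,4->2,3->4] -> levels [5 3 5 3 3]
Step 6: flows [0->3,0->4,2->1,2->4,3=4] -> levels [3 4 3 4 5]
Step 7: flows [3->0,4->0,1->2,4->2,4->3] -> levels [5 3 5 4 2]
Step 8: flows [0->3,0->4,2->1,2->4,3->4] -> levels [3 4 3 4 5]
  -> period-2 cycle: step 8 state = step 6 state; never stabilizes
  -> state at step 30: (30-6) mod 2 = 0, same as step 6 -> [3 4 3 4 5]

Answer: 3 4 3 4 5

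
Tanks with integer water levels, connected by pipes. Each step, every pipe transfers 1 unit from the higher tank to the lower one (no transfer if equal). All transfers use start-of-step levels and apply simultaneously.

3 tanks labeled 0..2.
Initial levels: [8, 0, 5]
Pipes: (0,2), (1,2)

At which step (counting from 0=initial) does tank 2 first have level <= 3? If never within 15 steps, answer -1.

Answer: 6

Derivation:
Step 1: flows [0->2,2->1] -> levels [7 1 5]
Step 2: flows [0->2,2->1] -> levels [6 2 5]
Step 3: flows [0->2,2->1] -> levels [5 3 5]
Step 4: flows [0=2,2->1] -> levels [5 4 4]
Step 5: flows [0->2,1=2] -> levels [4 4 5]
Step 6: flows [2->0,2->1] -> levels [5 5 3]
Tank 2 first reaches <=3 at step 6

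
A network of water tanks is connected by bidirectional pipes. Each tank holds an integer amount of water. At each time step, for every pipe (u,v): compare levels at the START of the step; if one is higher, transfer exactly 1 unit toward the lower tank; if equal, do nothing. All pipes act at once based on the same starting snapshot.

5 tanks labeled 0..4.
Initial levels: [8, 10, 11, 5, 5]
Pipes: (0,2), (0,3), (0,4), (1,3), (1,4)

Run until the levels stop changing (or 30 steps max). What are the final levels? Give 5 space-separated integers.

Step 1: flows [2->0,0->3,0->4,1->3,1->4] -> levels [7 8 10 7 7]
Step 2: flows [2->0,0=3,0=4,1->3,1->4] -> levels [8 6 9 8 8]
Step 3: flows [2->0,0=3,0=4,3->1,4->1] -> levels [9 8 8 7 7]
Step 4: flows [0->2,0->3,0->4,1->3,1->4] -> levels [6 6 9 9 9]
Step 5: flows [2->0,3->0,4->0,3->1,4->1] -> levels [9 8 8 7 7]
  -> period-2 cycle: step 5 state = step 3 state; never stabilizes
  -> state at step 30: (30-3) mod 2 = 1, same as step 4 -> [6 6 9 9 9]

Answer: 6 6 9 9 9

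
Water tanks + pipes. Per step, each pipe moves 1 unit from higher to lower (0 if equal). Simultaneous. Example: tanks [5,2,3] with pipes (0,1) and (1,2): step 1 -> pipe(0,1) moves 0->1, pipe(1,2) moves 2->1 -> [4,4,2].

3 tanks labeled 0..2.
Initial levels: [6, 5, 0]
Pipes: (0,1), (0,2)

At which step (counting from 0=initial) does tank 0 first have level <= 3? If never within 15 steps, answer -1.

Step 1: flows [0->1,0->2] -> levels [4 6 1]
Step 2: flows [1->0,0->2] -> levels [4 5 2]
Step 3: flows [1->0,0->2] -> levels [4 4 3]
Step 4: flows [0=1,0->2] -> levels [3 4 4]
Tank 0 first reaches <=3 at step 4

Answer: 4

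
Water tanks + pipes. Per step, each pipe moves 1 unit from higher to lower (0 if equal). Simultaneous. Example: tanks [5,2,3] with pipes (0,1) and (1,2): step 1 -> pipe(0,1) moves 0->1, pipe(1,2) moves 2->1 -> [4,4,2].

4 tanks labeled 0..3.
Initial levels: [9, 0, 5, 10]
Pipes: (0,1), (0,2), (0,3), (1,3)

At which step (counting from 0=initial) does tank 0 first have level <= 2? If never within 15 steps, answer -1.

Answer: -1

Derivation:
Step 1: flows [0->1,0->2,3->0,3->1] -> levels [8 2 6 8]
Step 2: flows [0->1,0->2,0=3,3->1] -> levels [6 4 7 7]
Step 3: flows [0->1,2->0,3->0,3->1] -> levels [7 6 6 5]
Step 4: flows [0->1,0->2,0->3,1->3] -> levels [4 6 7 7]
Step 5: flows [1->0,2->0,3->0,3->1] -> levels [7 6 6 5]
  -> period-2 cycle (repeats step 3); tank 0 never drops to <=2
Tank 0 never reaches <=2 within 15 steps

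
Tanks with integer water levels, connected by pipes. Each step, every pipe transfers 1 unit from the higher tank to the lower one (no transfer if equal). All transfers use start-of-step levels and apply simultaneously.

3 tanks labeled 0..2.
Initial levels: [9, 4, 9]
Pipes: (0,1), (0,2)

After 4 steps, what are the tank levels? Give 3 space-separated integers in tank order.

Answer: 8 7 7

Derivation:
Step 1: flows [0->1,0=2] -> levels [8 5 9]
Step 2: flows [0->1,2->0] -> levels [8 6 8]
Step 3: flows [0->1,0=2] -> levels [7 7 8]
Step 4: flows [0=1,2->0] -> levels [8 7 7]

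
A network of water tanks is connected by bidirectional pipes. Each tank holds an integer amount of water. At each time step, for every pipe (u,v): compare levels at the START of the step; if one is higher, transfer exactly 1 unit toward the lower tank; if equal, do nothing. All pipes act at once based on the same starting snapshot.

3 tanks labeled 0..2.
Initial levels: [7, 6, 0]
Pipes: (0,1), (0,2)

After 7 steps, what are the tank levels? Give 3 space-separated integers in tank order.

Answer: 5 4 4

Derivation:
Step 1: flows [0->1,0->2] -> levels [5 7 1]
Step 2: flows [1->0,0->2] -> levels [5 6 2]
Step 3: flows [1->0,0->2] -> levels [5 5 3]
Step 4: flows [0=1,0->2] -> levels [4 5 4]
Step 5: flows [1->0,0=2] -> levels [5 4 4]
Step 6: flows [0->1,0->2] -> levels [3 5 5]
Step 7: flows [1->0,2->0] -> levels [5 4 4]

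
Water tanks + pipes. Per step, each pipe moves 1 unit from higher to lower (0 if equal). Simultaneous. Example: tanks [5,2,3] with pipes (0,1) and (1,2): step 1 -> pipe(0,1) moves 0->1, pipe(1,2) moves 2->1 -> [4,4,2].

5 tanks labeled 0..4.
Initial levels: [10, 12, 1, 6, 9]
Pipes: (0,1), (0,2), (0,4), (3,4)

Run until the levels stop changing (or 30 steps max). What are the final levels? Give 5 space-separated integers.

Step 1: flows [1->0,0->2,0->4,4->3] -> levels [9 11 2 7 9]
Step 2: flows [1->0,0->2,0=4,4->3] -> levels [9 10 3 8 8]
Step 3: flows [1->0,0->2,0->4,3=4] -> levels [8 9 4 8 9]
Step 4: flows [1->0,0->2,4->0,4->3] -> levels [9 8 5 9 7]
Step 5: flows [0->1,0->2,0->4,3->4] -> levels [6 9 6 8 9]
Step 6: flows [1->0,0=2,4->0,4->3] -> levels [8 8 6 9 7]
Step 7: flows [0=1,0->2,0->4,3->4] -> levels [6 8 7 8 9]
Step 8: flows [1->0,2->0,4->0,4->3] -> levels [9 7 6 9 7]
Step 9: flows [0->1,0->2,0->4,3->4] -> levels [6 8 7 8 9]
  -> period-2 cycle: step 9 state = step 7 state; never stabilizes
  -> state at step 30: (30-7) mod 2 = 1, same as step 8 -> [9 7 6 9 7]

Answer: 9 7 6 9 7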